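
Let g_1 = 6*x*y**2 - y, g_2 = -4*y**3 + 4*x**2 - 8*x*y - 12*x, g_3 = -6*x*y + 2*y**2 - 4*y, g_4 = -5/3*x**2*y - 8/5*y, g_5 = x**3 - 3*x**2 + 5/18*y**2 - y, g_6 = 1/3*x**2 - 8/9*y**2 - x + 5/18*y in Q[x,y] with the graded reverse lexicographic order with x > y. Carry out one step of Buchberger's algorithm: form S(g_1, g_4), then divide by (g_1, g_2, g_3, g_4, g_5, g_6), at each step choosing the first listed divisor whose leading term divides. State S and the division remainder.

S(g_1, g_4) = -1/6*x*y - 24/25*y**2; remainder on division = -457/450*y**2 + 1/9*y.

lcm(LM(g_1), LM(g_4)) = x**2*y**2.
S = (lcm/LT(g_1))·g_1 − (lcm/LT(g_4))·g_4 = -1/6*x*y - 24/25*y**2.
Reduce S modulo (g_1, g_2, g_3, g_4, g_5, g_6) in that order:
  leading term x*y: subtract (1/36)·g_3 from -1/6*x*y - 24/25*y**2 → -457/450*y**2 + 1/9*y
  leading term y**2: no divisor's leading term divides it; move -457/450*y**2 to the remainder.
  leading term y: no divisor's leading term divides it; move 1/9*y to the remainder.
The remainder -457/450*y**2 + 1/9*y is nonzero, so it would be added as the next basis element.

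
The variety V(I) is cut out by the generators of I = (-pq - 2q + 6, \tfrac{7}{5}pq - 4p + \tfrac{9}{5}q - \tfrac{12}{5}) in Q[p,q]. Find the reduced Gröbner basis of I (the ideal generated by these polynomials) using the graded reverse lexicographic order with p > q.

G = {q^{2} - 14q + 24, p + \tfrac{1}{4}q - \tfrac{3}{2}}

f_1 = -pq - 2q + 6, LT = pq.
f_2 = \tfrac{7}{5}pq - 4p + \tfrac{9}{5}q - \tfrac{12}{5}, LT = pq.

S(f_1,f_2): lcm = pq. S = \tfrac{20}{7}p + \tfrac{5}{7}q - \tfrac{30}{7}.
  leading term p: no divisor's leading term divides it; move \tfrac{20}{7}p to the remainder.
  leading term q: no divisor's leading term divides it; move \tfrac{5}{7}q to the remainder.
  leading term 1: no divisor's leading term divides it; move -\tfrac{30}{7} to the remainder.
  remainder \tfrac{20}{7}p + \tfrac{5}{7}q - \tfrac{30}{7} ≠ 0; add g_3 = \tfrac{20}{7}p + \tfrac{5}{7}q - \tfrac{30}{7} to the basis.

S(f_1,g_3): lcm = pq. S = -\tfrac{1}{4}q^{2} + \tfrac{7}{2}q - 6.
  leading term q^{2}: no divisor's leading term divides it; move -\tfrac{1}{4}q^{2} to the remainder.
  leading term q: no divisor's leading term divides it; move \tfrac{7}{2}q to the remainder.
  leading term 1: no divisor's leading term divides it; move -6 to the remainder.
  remainder -\tfrac{1}{4}q^{2} + \tfrac{7}{2}q - 6 ≠ 0; add g_4 = -\tfrac{1}{4}q^{2} + \tfrac{7}{2}q - 6 to the basis.

The other S-polynomials (S(f_2,g_3), S(f_1,g_4), S(f_2,g_4), S(g_3,g_4)) all reduce to 0 modulo the current basis, so we have a Gröbner basis.
Inter-reduce: drop elements whose leading term is divisible by another's, tail-reduce, and make monic.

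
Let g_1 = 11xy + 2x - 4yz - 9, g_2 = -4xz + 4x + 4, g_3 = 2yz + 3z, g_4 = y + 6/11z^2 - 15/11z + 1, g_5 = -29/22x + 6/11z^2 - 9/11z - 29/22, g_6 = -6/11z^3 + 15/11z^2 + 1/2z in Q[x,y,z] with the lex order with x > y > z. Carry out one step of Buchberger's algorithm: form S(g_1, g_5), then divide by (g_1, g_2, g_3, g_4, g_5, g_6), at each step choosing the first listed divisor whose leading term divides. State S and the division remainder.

S(g_1, g_5) = 2/11x + 12/29yz^2 - 314/319yz - y - 9/11; remainder on division = 0.

lcm(LM(g_1), LM(g_5)) = xy.
S = (lcm/LT(g_1))·g_1 − (lcm/LT(g_5))·g_5 = 2/11x + 12/29yz^2 - 314/319yz - y - 9/11.
Reduce S modulo (g_1, g_2, g_3, g_4, g_5, g_6) in that order:
  leading term x: subtract (-4/29)·g_5 from 2/11x + 12/29yz^2 - 314/319yz - y - 9/11 → 12/29yz^2 - 314/319yz - y + 24/319z^2 - 36/319z - 1
  leading term yz^2: subtract (6/29z)·g_3 from 12/29yz^2 - 314/319yz - y + 24/319z^2 - 36/319z - 1 → -314/319yz - y - 6/11z^2 - 36/319z - 1
  leading term yz: subtract (-157/319)·g_3 from -314/319yz - y - 6/11z^2 - 36/319z - 1 → -y - 6/11z^2 + 15/11z - 1
  leading term y: subtract (-1)·g_4 from -y - 6/11z^2 + 15/11z - 1 → 0
The remainder is 0, so this S-polynomial contributes no new basis element.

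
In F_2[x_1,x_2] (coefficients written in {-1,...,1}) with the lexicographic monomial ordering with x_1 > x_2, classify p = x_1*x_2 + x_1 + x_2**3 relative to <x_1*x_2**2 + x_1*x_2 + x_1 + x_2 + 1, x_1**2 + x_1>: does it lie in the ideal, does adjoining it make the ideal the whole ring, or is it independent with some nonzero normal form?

First compute the reduced Gröbner basis of I by Buchberger's algorithm.
f_1 = x_1*x_2**2 + x_1*x_2 + x_1 + x_2 + 1, LT = x_1*x_2**2.
f_2 = x_1**2 + x_1, LT = x_1**2.

S(f_1,f_2): lcm = x_1**2*x_2**2. S = x_1**2*x_2 + x_1**2 + x_1*x_2**2 + x_1*x_2 + x_1.
  leading term x_1**2*x_2: subtract (x_2)·f_2 from x_1**2*x_2 + x_1**2 + x_1*x_2**2 + x_1*x_2 + x_1 → x_1**2 + x_1*x_2**2 + x_1
  leading term x_1**2: subtract (1)·f_2 from x_1**2 + x_1*x_2**2 + x_1 → x_1*x_2**2
  leading term x_1*x_2**2: subtract (1)·f_1 from x_1*x_2**2 → x_1*x_2 + x_1 + x_2 + 1
  leading term x_1*x_2: no divisor's leading term divides it; move x_1*x_2 to the remainder.
  leading term x_1: no divisor's leading term divides it; move x_1 to the remainder.
  leading term x_2: no divisor's leading term divides it; move x_2 to the remainder.
  leading term 1: no divisor's leading term divides it; move 1 to the remainder.
  remainder x_1*x_2 + x_1 + x_2 + 1 ≠ 0; add h_3 = x_1*x_2 + x_1 + x_2 + 1 to the basis.

S(f_1,h_3): lcm = x_1*x_2**2. S = x_1 + x_2**2 + 1.
  leading term x_1: no divisor's leading term divides it; move x_1 to the remainder.
  leading term x_2**2: no divisor's leading term divides it; move x_2**2 to the remainder.
  leading term 1: no divisor's leading term divides it; move 1 to the remainder.
  remainder x_1 + x_2**2 + 1 ≠ 0; add h_4 = x_1 + x_2**2 + 1 to the basis.

S(f_1,h_4): lcm = x_1*x_2**2. S = x_1*x_2 + x_1 + x_2**4 + x_2**2 + x_2 + 1.
  leading term x_1*x_2: subtract (1)·h_3 from x_1*x_2 + x_1 + x_2**4 + x_2**2 + x_2 + 1 → x_2**4 + x_2**2
  leading term x_2**4: no divisor's leading term divides it; move x_2**4 to the remainder.
  leading term x_2**2: no divisor's leading term divides it; move x_2**2 to the remainder.
  remainder x_2**4 + x_2**2 ≠ 0; add h_5 = x_2**4 + x_2**2 to the basis.

S(h_3,h_4): lcm = x_1*x_2. S = x_1 + x_2**3 + 1.
  leading term x_1: subtract (1)·h_4 from x_1 + x_2**3 + 1 → x_2**3 + x_2**2
  leading term x_2**3: no divisor's leading term divides it; move x_2**3 to the remainder.
  leading term x_2**2: no divisor's leading term divides it; move x_2**2 to the remainder.
  remainder x_2**3 + x_2**2 ≠ 0; add h_6 = x_2**3 + x_2**2 to the basis.

The other S-polynomials (S(f_2,h_3), S(f_2,h_4), S(f_1,h_5), S(f_2,h_5), S(h_3,h_5), S(h_4,h_5), S(f_1,h_6), S(f_2,h_6), S(h_3,h_6), S(h_4,h_6), S(h_5,h_6)) all reduce to 0 modulo the current basis, so we have a Gröbner basis.
Inter-reduce: drop elements whose leading term is divisible by another's, tail-reduce, and make monic.
Reduced Gröbner basis: {x_1 + x_2**2 + 1, x_2**3 + x_2**2}.
Label its elements g_1 = x_1 + x_2**2 + 1, g_2 = x_2**3 + x_2**2.

Reduce p = x_1*x_2 + x_1 + x_2**3 modulo G:
  leading term x_1*x_2: subtract (x_2)·g_1 from x_1*x_2 + x_1 + x_2**3 → x_1 + x_2
  leading term x_1: subtract (1)·g_1 from x_1 + x_2 → x_2**2 + x_2 + 1
  leading term x_2**2: no divisor's leading term divides it; move x_2**2 to the remainder.
  leading term x_2: no divisor's leading term divides it; move x_2 to the remainder.
  leading term 1: no divisor's leading term divides it; move 1 to the remainder.
  normal form = x_2**2 + x_2 + 1.
The normal form is nonzero, so p ∉ I. Since p minus its normal form lies in I, I + (p) = I + (r) where r = x_2**2 + x_2 + 1; decide whether this ideal is the whole ring.
Run Buchberger on G together with r (pairs among the g_i already reduce to 0 since G is a Gröbner basis):
g_1 = x_1 + x_2**2 + 1, LT = x_1.
g_2 = x_2**3 + x_2**2, LT = x_2**3.
r = x_2**2 + x_2 + 1, LT = x_2**2.

S(g_2,r): lcm = x_2**3. S = x_2.
  leading term x_2: no divisor's leading term divides it; move x_2 to the remainder.
  remainder x_2 ≠ 0; add m_4 = x_2 to the basis.

S(g_2,m_4): lcm = x_2**3. S = x_2**2.
  leading term x_2**2: subtract (1)·r from x_2**2 → x_2 + 1
  leading term x_2: subtract (1)·m_4 from x_2 + 1 → 1
  leading term 1: no divisor's leading term divides it; move 1 to the remainder.
  remainder 1 ≠ 0; add m_5 = 1 to the basis.

The other S-polynomials (S(g_1,g_2), S(g_1,r), S(g_1,m_4), S(r,m_4), S(g_1,m_5), S(g_2,m_5), S(r,m_5), S(m_4,m_5)) all reduce to 0 modulo the current basis, so we have a Gröbner basis.
Inter-reduce: drop elements whose leading term is divisible by another's, tail-reduce, and make monic.
Reduced Gröbner basis: {1}.
The reduced Gröbner basis of I + (p) is {1}: the ideal is the whole ring, so the enlarged system has no common solution — adjoining p is inconsistent.

Adjoining x_1*x_2 + x_1 + x_2**3 makes the ideal the whole ring: the system is inconsistent.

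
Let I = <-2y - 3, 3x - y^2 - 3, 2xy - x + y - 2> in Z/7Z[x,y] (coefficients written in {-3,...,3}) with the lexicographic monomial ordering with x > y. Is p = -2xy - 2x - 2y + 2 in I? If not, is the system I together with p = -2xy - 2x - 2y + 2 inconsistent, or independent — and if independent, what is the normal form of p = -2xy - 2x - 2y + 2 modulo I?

Adjoining -2xy - 2x - 2y + 2 makes the ideal the whole ring: the system is inconsistent.

First compute the reduced Gröbner basis of I by Buchberger's algorithm.
f_1 = -2y - 3, LT = y.
f_2 = 3x - y^2 - 3, LT = x.
f_3 = 2xy - x + y - 2, LT = xy.

The S-polynomials (S(f_1,f_2), S(f_1,f_3), S(f_2,f_3)) all reduce to 0 modulo the current basis, so we have a Gröbner basis.
Inter-reduce: drop elements whose leading term is divisible by another's, tail-reduce, and make monic.
Reduced Gröbner basis: {x, y - 2}.
Label its elements g_1 = x, g_2 = y - 2.

Reduce p = -2xy - 2x - 2y + 2 modulo G:
  leading term xy: subtract (-2y)·g_1 from -2xy - 2x - 2y + 2 → -2x - 2y + 2
  leading term x: subtract (-2)·g_1 from -2x - 2y + 2 → -2y + 2
  leading term y: subtract (-2)·g_2 from -2y + 2 → -2
  leading term 1: no divisor's leading term divides it; move -2 to the remainder.
  normal form = -2.
The normal form is nonzero, so p ∉ I. Since p minus its normal form lies in I, I + (p) = I + (r) where r = -2; decide whether this ideal is the whole ring.
Here r = -2 is a nonzero constant, hence a unit: 1 ∈ I + (p), the Gröbner basis of I + (p) is {1}, and the enlarged system has no common solution — adjoining p is inconsistent.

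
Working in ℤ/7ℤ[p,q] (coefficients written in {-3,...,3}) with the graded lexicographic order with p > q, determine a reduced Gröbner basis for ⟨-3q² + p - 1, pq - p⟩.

f_1 = -3q² + p - 1, LT = q².
f_2 = pq - p, LT = pq.

S(f_1,f_2): lcm = pq². S = 2p² + pq - 2p.
  leading term p²: no divisor's leading term divides it; move 2p² to the remainder.
  leading term pq: subtract (1)·f_2 from pq - 2p → -p
  leading term p: no divisor's leading term divides it; move -p to the remainder.
  remainder 2p² - p ≠ 0; add g_3 = 2p² - p to the basis.

The other S-polynomials (S(f_1,g_3), S(f_2,g_3)) all reduce to 0 modulo the current basis, so we have a Gröbner basis.

G = {p² + 3p, pq - p, q² + 2p - 2}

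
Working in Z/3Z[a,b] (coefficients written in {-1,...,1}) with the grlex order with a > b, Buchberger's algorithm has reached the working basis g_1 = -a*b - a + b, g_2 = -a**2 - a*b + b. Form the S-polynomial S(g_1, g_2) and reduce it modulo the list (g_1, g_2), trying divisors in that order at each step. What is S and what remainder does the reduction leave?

lcm(LM(g_1), LM(g_2)) = a**2*b.
S = (lcm/LT(g_1))·g_1 − (lcm/LT(g_2))·g_2 = -a*b**2 + a**2 - a*b + b**2.
Reduce S modulo (g_1, g_2) in that order:
  leading term a*b**2: subtract (b)·g_1 from -a*b**2 + a**2 - a*b + b**2 → a**2
  leading term a**2: subtract (-1)·g_2 from a**2 → -a*b + b
  leading term a*b: subtract (1)·g_1 from -a*b + b → a
  leading term a: no divisor's leading term divides it; move a to the remainder.
The remainder a is nonzero, so it would be added as the next basis element.

S(g_1, g_2) = -a*b**2 + a**2 - a*b + b**2; remainder on division = a.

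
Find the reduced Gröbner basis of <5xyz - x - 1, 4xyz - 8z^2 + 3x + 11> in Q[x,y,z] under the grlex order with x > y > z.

G = {x^2y + 59/19xy - 8/19xz - 8/19z, xyz - 1/5x - 1/5, z^2 - 19/40x - 59/40}

f_1 = 5xyz - x - 1, LT = xyz.
f_2 = 4xyz - 8z^2 + 3x + 11, LT = xyz.

S(f_1,f_2): lcm = xyz. S = 2z^2 - 19/20x - 59/20.
  leading term z^2: no divisor's leading term divides it; move 2z^2 to the remainder.
  leading term x: no divisor's leading term divides it; move -19/20x to the remainder.
  leading term 1: no divisor's leading term divides it; move -59/20 to the remainder.
  remainder 2z^2 - 19/20x - 59/20 ≠ 0; add g_3 = 2z^2 - 19/20x - 59/20 to the basis.

S(f_1,g_3): lcm = xyz^2. S = 19/40x^2y + 59/40xy - 1/5xz - 1/5z.
  leading term x^2y: no divisor's leading term divides it; move 19/40x^2y to the remainder.
  leading term xy: no divisor's leading term divides it; move 59/40xy to the remainder.
  leading term xz: no divisor's leading term divides it; move -1/5xz to the remainder.
  leading term z: no divisor's leading term divides it; move -1/5z to the remainder.
  remainder 19/40x^2y + 59/40xy - 1/5xz - 1/5z ≠ 0; add g_4 = 19/40x^2y + 59/40xy - 1/5xz - 1/5z to the basis.

The other S-polynomials (S(f_2,g_3), S(f_1,g_4), S(f_2,g_4), S(g_3,g_4)) all reduce to 0 modulo the current basis, so we have a Gröbner basis.
Inter-reduce: drop elements whose leading term is divisible by another's, tail-reduce, and make monic.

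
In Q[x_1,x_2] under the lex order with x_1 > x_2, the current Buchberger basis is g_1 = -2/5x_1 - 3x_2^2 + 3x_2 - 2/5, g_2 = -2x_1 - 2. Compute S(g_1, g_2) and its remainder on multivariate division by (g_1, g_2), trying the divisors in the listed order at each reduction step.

lcm(LM(g_1), LM(g_2)) = x_1.
S = (lcm/LT(g_1))·g_1 − (lcm/LT(g_2))·g_2 = 15/2x_2^2 - 15/2x_2.
Reduce S modulo (g_1, g_2) in that order:
  leading term x_2^2: no divisor's leading term divides it; move 15/2x_2^2 to the remainder.
  leading term x_2: no divisor's leading term divides it; move -15/2x_2 to the remainder.
The remainder 15/2x_2^2 - 15/2x_2 is nonzero, so it would be added as the next basis element.
An S-polynomial is built so that the two leading terms cancel; whether anything survives reduction is exactly the Gröbner-basis criterion.

S(g_1, g_2) = 15/2x_2^2 - 15/2x_2; remainder on division = 15/2x_2^2 - 15/2x_2.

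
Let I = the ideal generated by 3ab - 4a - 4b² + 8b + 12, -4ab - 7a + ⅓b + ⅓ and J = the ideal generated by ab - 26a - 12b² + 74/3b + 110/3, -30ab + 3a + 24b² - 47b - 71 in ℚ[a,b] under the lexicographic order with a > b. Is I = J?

Yes, the ideals are equal.

Since reduced Gröbner bases are canonical representatives of ideals under a given ordering, it suffices to compute and compare them.
Buchberger on the first generating set:
f_1 = 3ab - 4a - 4b² + 8b + 12, LT = ab.
f_2 = -4ab - 7a + ⅓b + ⅓, LT = ab.

S(f_1,f_2): lcm = ab. S = -37/12a - 4/3b² + 11/4b + 49/12.
  reduce S modulo (f_1, f_2):
  remainder -37/12a - 4/3b² + 11/4b + 49/12 ≠ 0; add g_3 = -37/12a - 4/3b² + 11/4b + 49/12 to the basis.

S(f_1,g_3): lcm = ab. S = -4/3a - 16/37b³ - 49/111b² + 443/111b + 4.
  reduce S modulo (f_1, f_2, g_3):
  remainder -16/37b³ + 5/37b² + 311/111b + 248/111 ≠ 0; add g_4 = -16/37b³ + 5/37b² + 311/111b + 248/111 to the basis.

The other S-polynomials (S(f_2,g_3), S(f_1,g_4), S(f_2,g_4), S(g_3,g_4)) all reduce to 0 modulo the current basis, so we have a Gröbner basis.
Inter-reduce: drop elements whose leading term is divisible by another's, tail-reduce, and make monic.
Reduced Gröbner basis: {a + 16/37b² - 33/37b - 49/37, b³ - 5/16b² - 311/48b - 31/6}.

Buchberger on the second generating set:
h_1 = ab - 26a - 12b² + 74/3b + 110/3, LT = ab.
h_2 = -30ab + 3a + 24b² - 47b - 71, LT = ab.

S(h_1,h_2): lcm = ab. S = -259/10a - 56/5b² + 231/10b + 343/10.
  reduce S modulo (h_1, h_2):
  remainder -259/10a - 56/5b² + 231/10b + 343/10 ≠ 0; add k_3 = -259/10a - 56/5b² + 231/10b + 343/10 to the basis.

S(h_1,k_3): lcm = ab. S = -26a - 16/37b³ - 411/37b² + 2885/111b + 110/3.
  reduce S modulo (h_1, h_2, k_3):
  remainder -16/37b³ + 5/37b² + 311/111b + 248/111 ≠ 0; add k_4 = -16/37b³ + 5/37b² + 311/111b + 248/111 to the basis.

The other S-polynomials (S(h_2,k_3), S(h_1,k_4), S(h_2,k_4), S(k_3,k_4)) all reduce to 0 modulo the current basis, so we have a Gröbner basis.
Inter-reduce: drop elements whose leading term is divisible by another's, tail-reduce, and make monic.
Reduced Gröbner basis: {a + 16/37b² - 33/37b - 49/37, b³ - 5/16b² - 311/48b - 31/6}.

Same reduced basis, so the two generating sets span the same ideal.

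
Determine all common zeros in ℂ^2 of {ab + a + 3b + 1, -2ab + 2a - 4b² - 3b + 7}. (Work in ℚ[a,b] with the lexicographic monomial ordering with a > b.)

Compute a lex Gröbner basis by Buchberger's algorithm.
f_1 = ab + a + 3b + 1, LT = ab.
f_2 = -2ab + 2a - 4b² - 3b + 7, LT = ab.

S(f_1,f_2): lcm = ab. S = 2a - 2b² + 3/2b + 9/2.
  reduce S modulo (f_1, f_2):
  remainder 2a - 2b² + 3/2b + 9/2 ≠ 0; add h_3 = 2a - 2b² + 3/2b + 9/2 to the basis.

S(f_1,h_3): lcm = ab. S = a + b³ - ¾b² + ¾b + 1.
  reduce S modulo (f_1, f_2, h_3):
  remainder b³ + ¼b² - 5/4 ≠ 0; add h_4 = b³ + ¼b² - 5/4 to the basis.

The other S-polynomials (S(f_2,h_3), S(f_1,h_4), S(f_2,h_4), S(h_3,h_4)) all reduce to 0 modulo the current basis, so we have a Gröbner basis.
Inter-reduce: drop elements whose leading term is divisible by another's, tail-reduce, and make monic.
Reduced Gröbner basis: {a - b² + ¾b + 9/4, b³ + ¼b² - 5/4}.

A lex Gröbner basis eliminates variables successively. Here b³ + ¼b² - 5/4 depends only on b, with roots {1, -5/8 - sqrt(55)*I/8, -5/8 + sqrt(55)*I/8}; lifting each root through the earlier basis elements recovers the full solutions.
  b = 1: the earlier basis element becomes a + 2 = 0, giving a = -2 — point (-2, 1).
  b = -5/8 - sqrt(55)*I/8: the earlier basis element becomes a + 9/4 - sqrt(55)*I/4 = 0, giving a = -9/4 + sqrt(55)*I/4 — point (-9/4 + sqrt(55)*I/4, -5/8 - sqrt(55)*I/8).
  b = -5/8 + sqrt(55)*I/8: the earlier basis element becomes a + 9/4 + sqrt(55)*I/4 = 0, giving a = -9/4 - sqrt(55)*I/4 — point (-9/4 - sqrt(55)*I/4, -5/8 + sqrt(55)*I/8).

{(-2, 1), (-9/4 + sqrt(55)*I/4, -5/8 - sqrt(55)*I/8), (-9/4 - sqrt(55)*I/4, -5/8 + sqrt(55)*I/8)}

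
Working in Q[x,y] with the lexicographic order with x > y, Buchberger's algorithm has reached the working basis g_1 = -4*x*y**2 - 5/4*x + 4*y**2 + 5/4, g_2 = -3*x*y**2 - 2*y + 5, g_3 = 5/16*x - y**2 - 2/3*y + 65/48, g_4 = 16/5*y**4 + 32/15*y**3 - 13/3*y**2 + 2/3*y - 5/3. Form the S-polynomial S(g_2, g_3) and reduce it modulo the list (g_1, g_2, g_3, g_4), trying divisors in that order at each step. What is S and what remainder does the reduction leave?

S(g_2, g_3) = 16/5*y**4 + 32/15*y**3 - 13/3*y**2 + 2/3*y - 5/3; remainder on division = 0.

lcm(LM(g_2), LM(g_3)) = x*y**2.
S = (lcm/LT(g_2))·g_2 − (lcm/LT(g_3))·g_3 = 16/5*y**4 + 32/15*y**3 - 13/3*y**2 + 2/3*y - 5/3.
Reduce S modulo (g_1, g_2, g_3, g_4) in that order:
  leading term y**4: subtract (1)·g_4 from 16/5*y**4 + 32/15*y**3 - 13/3*y**2 + 2/3*y - 5/3 → 0
The remainder is 0, so this S-polynomial contributes no new basis element.
This is the inner loop of Buchberger's algorithm — each nonzero remainder becomes a new basis element.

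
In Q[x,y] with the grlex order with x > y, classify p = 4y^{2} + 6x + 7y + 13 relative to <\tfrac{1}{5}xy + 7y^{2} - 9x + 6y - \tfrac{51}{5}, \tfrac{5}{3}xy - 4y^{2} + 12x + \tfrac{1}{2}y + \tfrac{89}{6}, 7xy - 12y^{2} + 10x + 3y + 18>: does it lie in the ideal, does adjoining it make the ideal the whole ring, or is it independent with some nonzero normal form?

Adjoining 4y^{2} + 6x + 7y + 13 makes the ideal the whole ring: the system is inconsistent.

First compute the reduced Gröbner basis of I by Buchberger's algorithm.
f_1 = \tfrac{1}{5}xy + 7y^{2} - 9x + 6y - \tfrac{51}{5}, LT = xy.
f_2 = \tfrac{5}{3}xy - 4y^{2} + 12x + \tfrac{1}{2}y + \tfrac{89}{6}, LT = xy.
f_3 = 7xy - 12y^{2} + 10x + 3y + 18, LT = xy.

S(f_1,f_2): lcm = xy. S = \tfrac{187}{5}y^{2} - \tfrac{261}{5}x + \tfrac{297}{10}y - \tfrac{599}{10}.
  reduce S modulo (f_1, f_2, f_3):
  remainder \tfrac{187}{5}y^{2} - \tfrac{261}{5}x + \tfrac{297}{10}y - \tfrac{599}{10} ≠ 0; add h_4 = \tfrac{187}{5}y^{2} - \tfrac{261}{5}x + \tfrac{297}{10}y - \tfrac{599}{10} to the basis.

S(f_1,f_3): lcm = xy. S = \tfrac{257}{7}y^{2} - \tfrac{325}{7}x + \tfrac{207}{7}y - \tfrac{375}{7}.
  reduce S modulo (f_1, f_2, f_3, h_4):
  remainder \tfrac{6302}{1309}x + \tfrac{99}{238}y + \tfrac{13693}{2618} ≠ 0; add h_5 = \tfrac{6302}{1309}x + \tfrac{99}{238}y + \tfrac{13693}{2618} to the basis.

S(f_1,h_4): lcm = xy^{2}. S = 35y^{3} + \tfrac{261}{187}x^{2} - \tfrac{1557}{34}xy + 30y^{2} + \tfrac{599}{374}x - 51y.
  reduce S modulo (f_1, f_2, f_3, h_4, h_5):
  remainder -\tfrac{73313589817}{29706972592}y - \tfrac{73313589817}{29706972592} ≠ 0; add h_6 = -\tfrac{73313589817}{29706972592}y - \tfrac{73313589817}{29706972592} to the basis.

The other S-polynomials (S(f_2,f_3), S(f_2,h_4), S(f_3,h_4), S(f_1,h_5), S(f_2,h_5), S(f_3,h_5), S(h_4,h_5), S(f_1,h_6), S(f_2,h_6), S(f_3,h_6), S(h_4,h_6), S(h_5,h_6)) all reduce to 0 modulo the current basis, so we have a Gröbner basis.
Inter-reduce: drop elements whose leading term is divisible by another's, tail-reduce, and make monic.
Reduced Gröbner basis: {x + 1, y + 1}.
Label its elements g_1 = x + 1, g_2 = y + 1.

Reduce p = 4y^{2} + 6x + 7y + 13 modulo G:
  leading term y^{2}: subtract (4y)·g_2 from 4y^{2} + 6x + 7y + 13 → 6x + 3y + 13
  leading term x: subtract (6)·g_1 from 6x + 3y + 13 → 3y + 7
  leading term y: subtract (3)·g_2 from 3y + 7 → 4
  leading term 1: no divisor's leading term divides it; move 4 to the remainder.
  normal form = 4.
The normal form is nonzero, so p ∉ I. Since p minus its normal form lies in I, I + (p) = I + (r) where r = 4; decide whether this ideal is the whole ring.
Here r = 4 is a nonzero constant, hence a unit: 1 ∈ I + (p), the Gröbner basis of I + (p) is {1}, and the enlarged system has no common solution — adjoining p is inconsistent.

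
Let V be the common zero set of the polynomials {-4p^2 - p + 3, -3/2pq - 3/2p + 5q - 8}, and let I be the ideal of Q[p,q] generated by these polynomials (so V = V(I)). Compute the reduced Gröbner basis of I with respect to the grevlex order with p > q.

G = {q^2 - 104/31q + 73/31, p - 31/24q + 55/24}

f_1 = -4p^2 - p + 3, LT = p^2.
f_2 = -3/2pq - 3/2p + 5q - 8, LT = pq.

S(f_1,f_2): lcm = p^2q. S = -p^2 + 43/12pq - 16/3p - 3/4q.
  leading term p^2: subtract (1/4)·f_1 from -p^2 + 43/12pq - 16/3p - 3/4q → 43/12pq - 61/12p - 3/4q - 3/4
  leading term pq: subtract (-43/18)·f_2 from 43/12pq - 61/12p - 3/4q - 3/4 → -26/3p + 403/36q - 715/36
  leading term p: no divisor's leading term divides it; move -26/3p to the remainder.
  leading term q: no divisor's leading term divides it; move 403/36q to the remainder.
  leading term 1: no divisor's leading term divides it; move -715/36 to the remainder.
  remainder -26/3p + 403/36q - 715/36 ≠ 0; add g_3 = -26/3p + 403/36q - 715/36 to the basis.

S(f_2,g_3): lcm = pq. S = 31/24q^2 + p - 45/8q + 16/3.
  leading term q^2: no divisor's leading term divides it; move 31/24q^2 to the remainder.
  leading term p: subtract (-3/26)·g_3 from p - 45/8q + 16/3 → -13/3q + 73/24
  leading term q: no divisor's leading term divides it; move -13/3q to the remainder.
  leading term 1: no divisor's leading term divides it; move 73/24 to the remainder.
  remainder 31/24q^2 - 13/3q + 73/24 ≠ 0; add g_4 = 31/24q^2 - 13/3q + 73/24 to the basis.

The other S-polynomials (S(f_1,g_3), S(f_1,g_4), S(f_2,g_4), S(g_3,g_4)) all reduce to 0 modulo the current basis, so we have a Gröbner basis.
Inter-reduce: drop elements whose leading term is divisible by another's, tail-reduce, and make monic.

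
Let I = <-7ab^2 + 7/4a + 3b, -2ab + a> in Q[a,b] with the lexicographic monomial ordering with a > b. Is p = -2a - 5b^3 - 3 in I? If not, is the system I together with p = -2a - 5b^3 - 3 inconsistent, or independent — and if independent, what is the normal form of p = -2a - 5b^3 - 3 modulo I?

Adjoining -2a - 5b^3 - 3 makes the ideal the whole ring: the system is inconsistent.

First compute the reduced Gröbner basis of I by Buchberger's algorithm.
f_1 = -7ab^2 + 7/4a + 3b, LT = ab^2.
f_2 = -2ab + a, LT = ab.

S(f_1,f_2): lcm = ab^2. S = 1/2ab - 1/4a - 3/7b.
  leading term ab: subtract (-1/4)·f_2 from 1/2ab - 1/4a - 3/7b → -3/7b
  leading term b: no divisor's leading term divides it; move -3/7b to the remainder.
  remainder -3/7b ≠ 0; add h_3 = -3/7b to the basis.

S(f_1,h_3): lcm = ab^2. S = -1/4a - 3/7b.
  leading term a: no divisor's leading term divides it; move -1/4a to the remainder.
  leading term b: subtract (1)·h_3 from -3/7b → 0
  remainder -1/4a ≠ 0; add h_4 = -1/4a to the basis.

S(f_2,h_3): lcm = ab. S = -1/2a.
  leading term a: subtract (2)·h_4 from -1/2a → 0
  remainder 0.

S(f_1,h_4): lcm = ab^2. S = -1/4a - 3/7b.
  leading term a: subtract (1)·h_4 from -1/4a - 3/7b → -3/7b
  leading term b: subtract (1)·h_3 from -3/7b → 0
  remainder 0.

S(f_2,h_4): lcm = ab. S = -1/2a.
  leading term a: subtract (2)·h_4 from -1/2a → 0
  remainder 0.

S(h_3,h_4): leading monomials are coprime, so the S-polynomial reduces to 0 (Buchberger's first criterion).
Every S-polynomial of the final basis reduces to 0, so we have a Gröbner basis.
Inter-reduce: drop elements whose leading term is divisible by another's, tail-reduce, and make monic.
Reduced Gröbner basis: {a, b}.
Label its elements g_1 = a, g_2 = b.

Reduce p = -2a - 5b^3 - 3 modulo G:
  leading term a: subtract (-2)·g_1 from -2a - 5b^3 - 3 → -5b^3 - 3
  leading term b^3: subtract (-5b^2)·g_2 from -5b^3 - 3 → -3
  leading term 1: no divisor's leading term divides it; move -3 to the remainder.
  normal form = -3.
The normal form is nonzero, so p ∉ I. Since p minus its normal form lies in I, I + (p) = I + (r) where r = -3; decide whether this ideal is the whole ring.
Here r = -3 is a nonzero constant, hence a unit: 1 ∈ I + (p), the Gröbner basis of I + (p) is {1}, and the enlarged system has no common solution — adjoining p is inconsistent.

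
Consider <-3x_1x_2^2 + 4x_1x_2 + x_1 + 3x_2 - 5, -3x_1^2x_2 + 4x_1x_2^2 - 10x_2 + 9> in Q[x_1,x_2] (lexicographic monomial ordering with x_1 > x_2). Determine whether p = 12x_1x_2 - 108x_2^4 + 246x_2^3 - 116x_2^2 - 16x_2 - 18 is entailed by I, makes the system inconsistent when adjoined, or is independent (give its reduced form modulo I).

First compute the reduced Gröbner basis of I by Buchberger's algorithm.
f_1 = -3x_1x_2^2 + 4x_1x_2 + x_1 + 3x_2 - 5, LT = x_1x_2^2.
f_2 = -3x_1^2x_2 + 4x_1x_2^2 - 10x_2 + 9, LT = x_1^2x_2.

S(f_1,f_2): lcm = x_1^2x_2^2. S = -4/3x_1^2x_2 - 1/3x_1^2 + 4/3x_1x_2^3 - x_1x_2 + 5/3x_1 - 10/3x_2^2 + 3x_2.
  leading term x_1^2x_2: subtract (4/9)·f_2 from -4/3x_1^2x_2 - 1/3x_1^2 + 4/3x_1x_2^3 - x_1x_2 + 5/3x_1 - 10/3x_2^2 + 3x_2 → -1/3x_1^2 + 4/3x_1x_2^3 - 16/9x_1x_2^2 - x_1x_2 + 5/3x_1 - 10/3x_2^2 + 67/9x_2 - 4
  leading term x_1^2: no divisor's leading term divides it; move -1/3x_1^2 to the remainder.
  leading term x_1x_2^3: subtract (-4/9x_2)·f_1 from 4/3x_1x_2^3 - 16/9x_1x_2^2 - x_1x_2 + 5/3x_1 - 10/3x_2^2 + 67/9x_2 - 4 → -5/9x_1x_2 + 5/3x_1 - 2x_2^2 + 47/9x_2 - 4
  leading term x_1x_2: no divisor's leading term divides it; move -5/9x_1x_2 to the remainder.
  leading term x_1: no divisor's leading term divides it; move 5/3x_1 to the remainder.
  leading term x_2^2: no divisor's leading term divides it; move -2x_2^2 to the remainder.
  leading term x_2: no divisor's leading term divides it; move 47/9x_2 to the remainder.
  leading term 1: no divisor's leading term divides it; move -4 to the remainder.
  remainder -1/3x_1^2 - 5/9x_1x_2 + 5/3x_1 - 2x_2^2 + 47/9x_2 - 4 ≠ 0; add h_3 = -1/3x_1^2 - 5/9x_1x_2 + 5/3x_1 - 2x_2^2 + 47/9x_2 - 4 to the basis.

S(f_1,h_3): lcm = x_1^2x_2^2. S = -4/3x_1^2x_2 - 1/3x_1^2 - 5/3x_1x_2^3 + 5x_1x_2^2 - x_1x_2 + 5/3x_1 - 6x_2^4 + 47/3x_2^3 - 12x_2^2.
  leading term x_1^2x_2: subtract (4/9)·f_2 from -4/3x_1^2x_2 - 1/3x_1^2 - 5/3x_1x_2^3 + 5x_1x_2^2 - x_1x_2 + 5/3x_1 - 6x_2^4 + 47/3x_2^3 - 12x_2^2 → -1/3x_1^2 - 5/3x_1x_2^3 + 29/9x_1x_2^2 - x_1x_2 + 5/3x_1 - 6x_2^4 + 47/3x_2^3 - 12x_2^2 + 40/9x_2 - 4
  leading term x_1^2: subtract (1)·h_3 from -1/3x_1^2 - 5/3x_1x_2^3 + 29/9x_1x_2^2 - x_1x_2 + 5/3x_1 - 6x_2^4 + 47/3x_2^3 - 12x_2^2 + 40/9x_2 - 4 → -5/3x_1x_2^3 + 29/9x_1x_2^2 - 4/9x_1x_2 - 6x_2^4 + 47/3x_2^3 - 10x_2^2 - 7/9x_2
  leading term x_1x_2^3: subtract (5/9x_2)·f_1 from -5/3x_1x_2^3 + 29/9x_1x_2^2 - 4/9x_1x_2 - 6x_2^4 + 47/3x_2^3 - 10x_2^2 - 7/9x_2 → x_1x_2^2 - x_1x_2 - 6x_2^4 + 47/3x_2^3 - 35/3x_2^2 + 2x_2
  leading term x_1x_2^2: subtract (-1/3)·f_1 from x_1x_2^2 - x_1x_2 - 6x_2^4 + 47/3x_2^3 - 35/3x_2^2 + 2x_2 → 1/3x_1x_2 + 1/3x_1 - 6x_2^4 + 47/3x_2^3 - 35/3x_2^2 + 3x_2 - 5/3
  leading term x_1x_2: no divisor's leading term divides it; move 1/3x_1x_2 to the remainder.
  leading term x_1: no divisor's leading term divides it; move 1/3x_1 to the remainder.
  leading term x_2^4: no divisor's leading term divides it; move -6x_2^4 to the remainder.
  leading term x_2^3: no divisor's leading term divides it; move 47/3x_2^3 to the remainder.
  leading term x_2^2: no divisor's leading term divides it; move -35/3x_2^2 to the remainder.
  leading term x_2: no divisor's leading term divides it; move 3x_2 to the remainder.
  leading term 1: no divisor's leading term divides it; move -5/3 to the remainder.
  remainder 1/3x_1x_2 + 1/3x_1 - 6x_2^4 + 47/3x_2^3 - 35/3x_2^2 + 3x_2 - 5/3 ≠ 0; add h_4 = 1/3x_1x_2 + 1/3x_1 - 6x_2^4 + 47/3x_2^3 - 35/3x_2^2 + 3x_2 - 5/3 to the basis.

S(f_2,h_3): lcm = x_1^2x_2. S = -3x_1x_2^2 + 5x_1x_2 - 6x_2^3 + 47/3x_2^2 - 26/3x_2 - 3.
  leading term x_1x_2^2: subtract (1)·f_1 from -3x_1x_2^2 + 5x_1x_2 - 6x_2^3 + 47/3x_2^2 - 26/3x_2 - 3 → x_1x_2 - x_1 - 6x_2^3 + 47/3x_2^2 - 35/3x_2 + 2
  leading term x_1x_2: subtract (3)·h_4 from x_1x_2 - x_1 - 6x_2^3 + 47/3x_2^2 - 35/3x_2 + 2 → -2x_1 + 18x_2^4 - 53x_2^3 + 152/3x_2^2 - 62/3x_2 + 7
  leading term x_1: no divisor's leading term divides it; move -2x_1 to the remainder.
  leading term x_2^4: no divisor's leading term divides it; move 18x_2^4 to the remainder.
  leading term x_2^3: no divisor's leading term divides it; move -53x_2^3 to the remainder.
  leading term x_2^2: no divisor's leading term divides it; move 152/3x_2^2 to the remainder.
  leading term x_2: no divisor's leading term divides it; move -62/3x_2 to the remainder.
  leading term 1: no divisor's leading term divides it; move 7 to the remainder.
  remainder -2x_1 + 18x_2^4 - 53x_2^3 + 152/3x_2^2 - 62/3x_2 + 7 ≠ 0; add h_5 = -2x_1 + 18x_2^4 - 53x_2^3 + 152/3x_2^2 - 62/3x_2 + 7 to the basis.

S(f_1,h_4): lcm = x_1x_2^2. S = -7/3x_1x_2 - 1/3x_1 + 18x_2^5 - 47x_2^4 + 35x_2^3 - 9x_2^2 + 4x_2 + 5/3.
  leading term x_1x_2: subtract (-7)·h_4 from -7/3x_1x_2 - 1/3x_1 + 18x_2^5 - 47x_2^4 + 35x_2^3 - 9x_2^2 + 4x_2 + 5/3 → 2x_1 + 18x_2^5 - 89x_2^4 + 434/3x_2^3 - 272/3x_2^2 + 25x_2 - 10
  leading term x_1: subtract (-1)·h_5 from 2x_1 + 18x_2^5 - 89x_2^4 + 434/3x_2^3 - 272/3x_2^2 + 25x_2 - 10 → 18x_2^5 - 71x_2^4 + 275/3x_2^3 - 40x_2^2 + 13/3x_2 - 3
  leading term x_2^5: no divisor's leading term divides it; move 18x_2^5 to the remainder.
  leading term x_2^4: no divisor's leading term divides it; move -71x_2^4 to the remainder.
  leading term x_2^3: no divisor's leading term divides it; move 275/3x_2^3 to the remainder.
  leading term x_2^2: no divisor's leading term divides it; move -40x_2^2 to the remainder.
  leading term x_2: no divisor's leading term divides it; move 13/3x_2 to the remainder.
  leading term 1: no divisor's leading term divides it; move -3 to the remainder.
  remainder 18x_2^5 - 71x_2^4 + 275/3x_2^3 - 40x_2^2 + 13/3x_2 - 3 ≠ 0; add h_6 = 18x_2^5 - 71x_2^4 + 275/3x_2^3 - 40x_2^2 + 13/3x_2 - 3 to the basis.

The other S-polynomials (S(f_2,h_4), S(h_3,h_4), S(f_1,h_5), S(f_2,h_5), S(h_3,h_5), S(h_4,h_5), S(f_1,h_6), S(f_2,h_6), S(h_3,h_6), S(h_4,h_6), S(h_5,h_6)) all reduce to 0 modulo the current basis, so we have a Gröbner basis.
Inter-reduce: drop elements whose leading term is divisible by another's, tail-reduce, and make monic.
Reduced Gröbner basis: {x_1 - 9x_2^4 + 53/2x_2^3 - 76/3x_2^2 + 31/3x_2 - 7/2, x_2^5 - 71/18x_2^4 + 275/54x_2^3 - 20/9x_2^2 + 13/54x_2 - 1/6}.
Label its elements g_1 = x_1 - 9x_2^4 + 53/2x_2^3 - 76/3x_2^2 + 31/3x_2 - 7/2, g_2 = x_2^5 - 71/18x_2^4 + 275/54x_2^3 - 20/9x_2^2 + 13/54x_2 - 1/6.

Reduce p = 12x_1x_2 - 108x_2^4 + 246x_2^3 - 116x_2^2 - 16x_2 - 18 modulo G:
  leading term x_1x_2: subtract (12x_2)·g_1 from 12x_1x_2 - 108x_2^4 + 246x_2^3 - 116x_2^2 - 16x_2 - 18 → 108x_2^5 - 426x_2^4 + 550x_2^3 - 240x_2^2 + 26x_2 - 18
  leading term x_2^5: subtract (108)·g_2 from 108x_2^5 - 426x_2^4 + 550x_2^3 - 240x_2^2 + 26x_2 - 18 → 0
  normal form = 0.
Since the normal form is 0, p ∈ I.

12x_1x_2 - 108x_2^4 + 246x_2^3 - 116x_2^2 - 16x_2 - 18 lies in I (it reduces to 0).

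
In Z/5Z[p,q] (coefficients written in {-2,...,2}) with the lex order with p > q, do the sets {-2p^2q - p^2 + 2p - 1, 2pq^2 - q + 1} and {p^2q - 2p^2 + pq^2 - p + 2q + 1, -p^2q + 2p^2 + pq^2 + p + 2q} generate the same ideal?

Equality of ideals is decidable: compute both reduced Gröbner bases (unique for the ordering) and check whether they agree.
Buchberger on the first generating set:
f_1 = -2p^2q - p^2 + 2p - 1, LT = p^2q.
f_2 = 2pq^2 - q + 1, LT = pq^2.

S(f_1,f_2): lcm = p^2q^2. S = -2p^2q + 2pq + 2p - 2q.
  reduce S modulo (f_1, f_2):
  remainder p^2 + 2pq - 2q + 1 ≠ 0; add g_3 = p^2 + 2pq - 2q + 1 to the basis.

S(f_1,g_3): lcm = p^2q. S = -2p^2 - 2pq^2 - p + 2q^2 - q - 2.
  reduce S modulo (f_1, f_2, g_3):
  remainder -pq - p + 2q^2 - q + 1 ≠ 0; add g_4 = -pq - p + 2q^2 - q + 1 to the basis.

S(f_2,g_3): lcm = p^2q^2. S = -2pq^3 + 2pq - 2p + 2q^3 - q^2.
  reduce S modulo (f_1, f_2, g_3, g_4):
  remainder p + 2q^3 + 2q^2 - q + 2 ≠ 0; add g_5 = p + 2q^3 + 2q^2 - q + 2 to the basis.

S(f_2,g_5): lcm = pq^2. S = -2q^5 - 2q^4 + q^3 - 2q^2 + 2q - 2.
  reduce S modulo (f_1, f_2, g_3, g_4, g_5):
  remainder -2q^5 - 2q^4 + q^3 - 2q^2 + 2q - 2 ≠ 0; add g_6 = -2q^5 - 2q^4 + q^3 - 2q^2 + 2q - 2 to the basis.

S(g_4,g_5): lcm = pq. S = p - 2q^4 - 2q^3 - q^2 - q - 1.
  reduce S modulo (f_1, f_2, g_3, g_4, g_5, g_6):
  remainder -2q^4 + q^3 + 2q^2 + 2 ≠ 0; add g_7 = -2q^4 + q^3 + 2q^2 + 2 to the basis.

The other S-polynomials (S(f_1,g_4), S(f_2,g_4), S(g_3,g_4), S(f_1,g_5), S(g_3,g_5), S(f_1,g_6), S(f_2,g_6), S(g_3,g_6), S(g_4,g_6), S(g_5,g_6), S(f_1,g_7), S(f_2,g_7), S(g_3,g_7), S(g_4,g_7), S(g_5,g_7), S(g_6,g_7)) all reduce to 0 modulo the current basis, so we have a Gröbner basis.
Inter-reduce: drop elements whose leading term is divisible by another's, tail-reduce, and make monic.
Reduced Gröbner basis: {p + 2q^3 + 2q^2 - q + 2, q^4 + 2q^3 - q^2 - 1}.

Buchberger on the second generating set:
h_1 = p^2q - 2p^2 + pq^2 - p + 2q + 1, LT = p^2q.
h_2 = -p^2q + 2p^2 + pq^2 + p + 2q, LT = p^2q.

S(h_1,h_2): lcm = p^2q. S = 2pq^2 - q + 1.
  reduce S modulo (h_1, h_2):
  remainder 2pq^2 - q + 1 ≠ 0; add k_3 = 2pq^2 - q + 1 to the basis.

S(h_1,k_3): lcm = p^2q^2. S = -2p^2q + pq^3 + 2pq + 2p + 2q^2 + q.
  reduce S modulo (h_1, h_2, k_3):
  remainder p^2 + 2pq - 2q + 1 ≠ 0; add k_4 = p^2 + 2pq - 2q + 1 to the basis.

S(h_1,k_4): lcm = p^2q. S = -2p^2 - pq^2 - p + 2q^2 + q + 1.
  reduce S modulo (h_1, h_2, k_3, k_4):
  remainder -pq - p + 2q^2 - q + 1 ≠ 0; add k_5 = -pq - p + 2q^2 - q + 1 to the basis.

S(k_3,k_4): lcm = p^2q^2. S = -2pq^3 + 2pq - 2p + 2q^3 - q^2.
  reduce S modulo (h_1, h_2, k_3, k_4, k_5):
  remainder p + 2q^3 + 2q^2 - q + 2 ≠ 0; add k_6 = p + 2q^3 + 2q^2 - q + 2 to the basis.

S(k_3,k_6): lcm = pq^2. S = -2q^5 - 2q^4 + q^3 - 2q^2 + 2q - 2.
  reduce S modulo (h_1, h_2, k_3, k_4, k_5, k_6):
  remainder -2q^5 - 2q^4 + q^3 - 2q^2 + 2q - 2 ≠ 0; add k_7 = -2q^5 - 2q^4 + q^3 - 2q^2 + 2q - 2 to the basis.

S(k_5,k_6): lcm = pq. S = p - 2q^4 - 2q^3 - q^2 - q - 1.
  reduce S modulo (h_1, h_2, k_3, k_4, k_5, k_6, k_7):
  remainder -2q^4 + q^3 + 2q^2 + 2 ≠ 0; add k_8 = -2q^4 + q^3 + 2q^2 + 2 to the basis.

The other S-polynomials (S(h_2,k_3), S(h_2,k_4), S(h_1,k_5), S(h_2,k_5), S(k_3,k_5), S(k_4,k_5), S(h_1,k_6), S(h_2,k_6), S(k_4,k_6), S(h_1,k_7), S(h_2,k_7), S(k_3,k_7), S(k_4,k_7), S(k_5,k_7), S(k_6,k_7), S(h_1,k_8), S(h_2,k_8), S(k_3,k_8), S(k_4,k_8), S(k_5,k_8), S(k_6,k_8), S(k_7,k_8)) all reduce to 0 modulo the current basis, so we have a Gröbner basis.
Inter-reduce: drop elements whose leading term is divisible by another's, tail-reduce, and make monic.
Reduced Gröbner basis: {p + 2q^3 + 2q^2 - q + 2, q^4 + 2q^3 - q^2 - 1}.

The two bases agree; hence the ideals are identical.

Yes, the ideals are equal.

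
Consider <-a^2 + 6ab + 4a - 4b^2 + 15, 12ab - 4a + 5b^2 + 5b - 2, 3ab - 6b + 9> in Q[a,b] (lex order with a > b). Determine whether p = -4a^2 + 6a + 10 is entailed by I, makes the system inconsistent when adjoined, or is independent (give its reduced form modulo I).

-4a^2 + 6a + 10 lies in I (it reduces to 0).

First compute the reduced Gröbner basis of I by Buchberger's algorithm.
f_1 = -a^2 + 6ab + 4a - 4b^2 + 15, LT = a^2.
f_2 = 12ab - 4a + 5b^2 + 5b - 2, LT = ab.
f_3 = 3ab - 6b + 9, LT = ab.

S(f_1,f_2): lcm = a^2b. S = 1/3a^2 - 77/12ab^2 - 53/12ab + 1/6a + 4b^3 - 15b.
  reduce S modulo (f_1, f_2, f_3):
  remainder -1/54a + 961/144b^3 + 1399/432b^2 - 3061/216b + 229/54 ≠ 0; add h_4 = -1/54a + 961/144b^3 + 1399/432b^2 - 3061/216b + 229/54 to the basis.

S(f_1,f_3): lcm = a^2b. S = -6ab^2 - 2ab - 3a + 4b^3 - 15b.
  reduce S modulo (f_1, f_2, f_3, h_4):
  remainder -12441/8b^3 - 6029/8b^2 + 13207/4b - 993 ≠ 0; add h_5 = -12441/8b^3 - 6029/8b^2 + 13207/4b - 993 to the basis.

S(f_2,f_3): lcm = ab. S = -1/3a + 5/12b^2 + 29/12b - 19/6.
  reduce S modulo (f_1, f_2, f_3, h_4, h_5):
  remainder 16843/49764b^2 + 122303/49764b - 23191/8294 ≠ 0; add h_6 = 16843/49764b^2 + 122303/49764b - 23191/8294 to the basis.

S(f_1,h_4): lcm = a^2. S = 2883/8ab^3 + 1399/8ab^2 - 3085/4ab + 225a + 4b^2 - 15.
  reduce S modulo (f_1, f_2, f_3, h_4, h_5, h_6):
  remainder 8013375/21491668b - 8013375/21491668 ≠ 0; add h_7 = 8013375/21491668b - 8013375/21491668 to the basis.

The other S-polynomials (S(f_2,h_4), S(f_3,h_4), S(f_1,h_5), S(f_2,h_5), S(f_3,h_5), S(h_4,h_5), S(f_1,h_6), S(f_2,h_6), S(f_3,h_6), S(h_4,h_6), S(h_5,h_6), S(f_1,h_7), S(f_2,h_7), S(f_3,h_7), S(h_4,h_7), S(h_5,h_7), S(h_6,h_7)) all reduce to 0 modulo the current basis, so we have a Gröbner basis.
Inter-reduce: drop elements whose leading term is divisible by another's, tail-reduce, and make monic.
Reduced Gröbner basis: {a + 1, b - 1}.
Label its elements g_1 = a + 1, g_2 = b - 1.

Reduce p = -4a^2 + 6a + 10 modulo G:
  leading term a^2: subtract (-4a)·g_1 from -4a^2 + 6a + 10 → 10a + 10
  leading term a: subtract (10)·g_1 from 10a + 10 → 0
  normal form = 0.
Since the normal form is 0, p ∈ I.

Ideal membership is decidable via reduction modulo a Gröbner basis.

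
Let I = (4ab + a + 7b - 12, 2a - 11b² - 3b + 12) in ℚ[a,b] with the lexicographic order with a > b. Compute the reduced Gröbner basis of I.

This is the nonlinear analogue of row-reducing a linear system.

f_1 = 4ab + a + 7b - 12, LT = ab.
f_2 = 2a - 11b² - 3b + 12, LT = a.

S(f_1,f_2): lcm = ab. S = ¼a + 11/2b³ + 3/2b² - 17/4b - 3.
  reduce S modulo (f_1, f_2):
  remainder 11/2b³ + 23/8b² - 31/8b - 9/2 ≠ 0; add g_3 = 11/2b³ + 23/8b² - 31/8b - 9/2 to the basis.

The other S-polynomials (S(f_1,g_3), S(f_2,g_3)) all reduce to 0 modulo the current basis, so we have a Gröbner basis.
Inter-reduce: drop elements whose leading term is divisible by another's, tail-reduce, and make monic.

G = {a - 11/2b² - 3/2b + 6, b³ + 23/44b² - 31/44b - 9/11}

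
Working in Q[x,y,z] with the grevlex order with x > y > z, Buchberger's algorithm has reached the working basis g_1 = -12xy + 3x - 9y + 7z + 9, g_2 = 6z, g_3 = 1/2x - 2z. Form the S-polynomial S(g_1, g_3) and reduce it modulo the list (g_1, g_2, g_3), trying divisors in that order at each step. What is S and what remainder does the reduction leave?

S(g_1, g_3) = 4yz - 1/4x + 3/4y - 7/12z - 3/4; remainder on division = 3/4y - 3/4.

lcm(LM(g_1), LM(g_3)) = xy.
S = (lcm/LT(g_1))·g_1 − (lcm/LT(g_3))·g_3 = 4yz - 1/4x + 3/4y - 7/12z - 3/4.
Reduce S modulo (g_1, g_2, g_3) in that order:
  leading term yz: subtract (2/3y)·g_2 from 4yz - 1/4x + 3/4y - 7/12z - 3/4 → -1/4x + 3/4y - 7/12z - 3/4
  leading term x: subtract (-1/2)·g_3 from -1/4x + 3/4y - 7/12z - 3/4 → 3/4y - 19/12z - 3/4
  leading term y: no divisor's leading term divides it; move 3/4y to the remainder.
  leading term z: subtract (-19/72)·g_2 from -19/12z - 3/4 → -3/4
  leading term 1: no divisor's leading term divides it; move -3/4 to the remainder.
The remainder 3/4y - 3/4 is nonzero, so it would be added as the next basis element.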